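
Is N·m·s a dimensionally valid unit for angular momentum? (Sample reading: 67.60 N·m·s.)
Yes

angular momentum has SI base units: kg * m^2 / s
N·m·s reduces to the same SI base units, so it is a valid unit for angular momentum.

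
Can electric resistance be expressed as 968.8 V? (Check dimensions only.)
No

electric resistance has SI base units: kg * m^2 / (A^2 * s^3)
V does NOT reduce to kg * m^2 / (A^2 * s^3); a valid unit for electric resistance would be e.g. Ω.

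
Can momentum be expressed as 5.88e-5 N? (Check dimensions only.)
No

momentum has SI base units: kg * m / s
N does NOT reduce to kg * m / s; a valid unit for momentum would be e.g. kg·m/s.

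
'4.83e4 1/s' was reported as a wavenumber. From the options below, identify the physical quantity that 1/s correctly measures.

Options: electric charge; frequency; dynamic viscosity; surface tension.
frequency

wavenumber should have units dimensionally equivalent to 1 / m (e.g. 1/m).
The given unit '1/s' reduces to 1 / s. Of the listed options, that is the dimensionality of frequency.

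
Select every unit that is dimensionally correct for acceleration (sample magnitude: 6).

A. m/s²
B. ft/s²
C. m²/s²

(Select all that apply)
A, B

acceleration has SI base units: m / s^2

Checking each option against m / s^2:
  A. m/s²: ✓ matches
  B. ft/s²: ✓ matches
  C. m²/s²: ✗ does not match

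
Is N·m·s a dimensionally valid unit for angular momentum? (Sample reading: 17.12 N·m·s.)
Yes

angular momentum has SI base units: kg * m^2 / s
N·m·s reduces to the same SI base units, so it is a valid unit for angular momentum.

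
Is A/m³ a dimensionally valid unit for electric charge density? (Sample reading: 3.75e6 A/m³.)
No

electric charge density has SI base units: A * s / m^3
A/m³ does NOT reduce to A * s / m^3; a valid unit for electric charge density would be e.g. C/m³.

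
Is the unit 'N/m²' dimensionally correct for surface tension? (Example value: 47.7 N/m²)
No

surface tension has SI base units: kg / s^2
N/m² does NOT reduce to kg / s^2; a valid unit for surface tension would be e.g. N/m.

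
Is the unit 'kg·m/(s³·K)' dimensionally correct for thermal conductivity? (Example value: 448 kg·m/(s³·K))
Yes

thermal conductivity has SI base units: kg * m / (s^3 * K)
kg·m/(s³·K) reduces to the same SI base units, so it is a valid unit for thermal conductivity.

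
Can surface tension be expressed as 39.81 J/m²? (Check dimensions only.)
Yes

surface tension has SI base units: kg / s^2
J/m² reduces to the same SI base units, so it is a valid unit for surface tension.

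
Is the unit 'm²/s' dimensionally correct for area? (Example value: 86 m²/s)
No

area has SI base units: m^2
m²/s does NOT reduce to m^2; a valid unit for area would be e.g. m².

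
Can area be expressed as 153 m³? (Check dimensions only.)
No

area has SI base units: m^2
m³ does NOT reduce to m^2; a valid unit for area would be e.g. m².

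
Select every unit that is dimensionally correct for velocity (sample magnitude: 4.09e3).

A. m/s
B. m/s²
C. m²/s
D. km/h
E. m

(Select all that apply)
A, D

velocity has SI base units: m / s

Checking each option against m / s:
  A. m/s: ✓ matches
  B. m/s²: ✗ does not match
  C. m²/s: ✗ does not match
  D. km/h: ✓ matches
  E. m: ✗ does not match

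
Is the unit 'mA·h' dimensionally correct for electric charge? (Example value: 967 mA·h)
Yes

electric charge has SI base units: A * s
mA·h reduces to the same SI base units, so it is a valid unit for electric charge.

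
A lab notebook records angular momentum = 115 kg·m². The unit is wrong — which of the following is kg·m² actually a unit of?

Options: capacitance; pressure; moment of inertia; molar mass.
moment of inertia

angular momentum should have units dimensionally equivalent to kg * m^2 / s (e.g. kg·m²/s).
The given unit 'kg·m²' reduces to kg * m^2. Of the listed options, that is the dimensionality of moment of inertia.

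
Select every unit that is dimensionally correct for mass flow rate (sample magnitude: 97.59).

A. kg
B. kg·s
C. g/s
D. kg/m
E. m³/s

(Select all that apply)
C

mass flow rate has SI base units: kg / s

Checking each option against kg / s:
  A. kg: ✗ does not match
  B. kg·s: ✗ does not match
  C. g/s: ✓ matches
  D. kg/m: ✗ does not match
  E. m³/s: ✗ does not match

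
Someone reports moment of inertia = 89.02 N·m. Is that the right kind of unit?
No

moment of inertia has SI base units: kg * m^2
N·m does NOT reduce to kg * m^2; a valid unit for moment of inertia would be e.g. kg·m².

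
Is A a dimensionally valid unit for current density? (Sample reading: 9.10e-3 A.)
No

current density has SI base units: A / m^2
A does NOT reduce to A / m^2; a valid unit for current density would be e.g. A/m².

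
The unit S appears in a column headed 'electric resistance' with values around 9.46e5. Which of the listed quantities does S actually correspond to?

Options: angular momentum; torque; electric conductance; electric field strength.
electric conductance

electric resistance should have units dimensionally equivalent to kg * m^2 / (A^2 * s^3) (e.g. Ω).
The given unit 'S' reduces to A^2 * s^3 / (kg * m^2). Of the listed options, that is the dimensionality of electric conductance.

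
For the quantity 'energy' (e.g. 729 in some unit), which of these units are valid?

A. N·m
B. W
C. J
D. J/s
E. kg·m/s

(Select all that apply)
A, C

energy has SI base units: kg * m^2 / s^2

Checking each option against kg * m^2 / s^2:
  A. N·m: ✓ matches
  B. W: ✗ does not match
  C. J: ✓ matches
  D. J/s: ✗ does not match
  E. kg·m/s: ✗ does not match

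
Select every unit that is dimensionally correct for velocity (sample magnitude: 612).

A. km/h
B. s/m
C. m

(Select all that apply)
A

velocity has SI base units: m / s

Checking each option against m / s:
  A. km/h: ✓ matches
  B. s/m: ✗ does not match
  C. m: ✗ does not match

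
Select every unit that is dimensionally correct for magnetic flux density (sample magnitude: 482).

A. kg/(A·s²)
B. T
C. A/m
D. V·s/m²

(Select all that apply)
A, B, D

magnetic flux density has SI base units: kg / (A * s^2)

Checking each option against kg / (A * s^2):
  A. kg/(A·s²): ✓ matches
  B. T: ✓ matches
  C. A/m: ✗ does not match
  D. V·s/m²: ✓ matches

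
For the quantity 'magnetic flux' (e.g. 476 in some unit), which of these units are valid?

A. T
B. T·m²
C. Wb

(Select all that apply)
B, C

magnetic flux has SI base units: kg * m^2 / (A * s^2)

Checking each option against kg * m^2 / (A * s^2):
  A. T: ✗ does not match
  B. T·m²: ✓ matches
  C. Wb: ✓ matches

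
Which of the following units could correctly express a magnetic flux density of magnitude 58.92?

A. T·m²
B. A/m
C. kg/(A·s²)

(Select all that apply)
C

magnetic flux density has SI base units: kg / (A * s^2)

Checking each option against kg / (A * s^2):
  A. T·m²: ✗ does not match
  B. A/m: ✗ does not match
  C. kg/(A·s²): ✓ matches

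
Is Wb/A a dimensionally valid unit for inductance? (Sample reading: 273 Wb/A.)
Yes

inductance has SI base units: kg * m^2 / (A^2 * s^2)
Wb/A reduces to the same SI base units, so it is a valid unit for inductance.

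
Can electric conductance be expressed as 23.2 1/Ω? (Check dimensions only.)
Yes

electric conductance has SI base units: A^2 * s^3 / (kg * m^2)
1/Ω reduces to the same SI base units, so it is a valid unit for electric conductance.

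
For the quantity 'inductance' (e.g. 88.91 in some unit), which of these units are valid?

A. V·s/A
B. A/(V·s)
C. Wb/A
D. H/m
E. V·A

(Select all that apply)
A, C

inductance has SI base units: kg * m^2 / (A^2 * s^2)

Checking each option against kg * m^2 / (A^2 * s^2):
  A. V·s/A: ✓ matches
  B. A/(V·s): ✗ does not match
  C. Wb/A: ✓ matches
  D. H/m: ✗ does not match
  E. V·A: ✗ does not match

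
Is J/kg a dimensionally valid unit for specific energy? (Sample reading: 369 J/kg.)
Yes

specific energy has SI base units: m^2 / s^2
J/kg reduces to the same SI base units, so it is a valid unit for specific energy.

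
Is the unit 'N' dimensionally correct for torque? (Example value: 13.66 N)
No

torque has SI base units: kg * m^2 / s^2
N does NOT reduce to kg * m^2 / s^2; a valid unit for torque would be e.g. N·m.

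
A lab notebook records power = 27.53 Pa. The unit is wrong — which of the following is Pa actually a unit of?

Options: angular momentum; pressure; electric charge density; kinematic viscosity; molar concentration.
pressure

power should have units dimensionally equivalent to kg * m^2 / s^3 (e.g. W).
The given unit 'Pa' reduces to kg / (m * s^2). Of the listed options, that is the dimensionality of pressure.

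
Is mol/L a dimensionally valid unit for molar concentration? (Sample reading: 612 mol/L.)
Yes

molar concentration has SI base units: mol / m^3
mol/L reduces to the same SI base units, so it is a valid unit for molar concentration.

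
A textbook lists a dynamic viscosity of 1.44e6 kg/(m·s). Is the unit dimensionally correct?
Yes

dynamic viscosity has SI base units: kg / (m * s)
kg/(m·s) reduces to the same SI base units, so it is a valid unit for dynamic viscosity.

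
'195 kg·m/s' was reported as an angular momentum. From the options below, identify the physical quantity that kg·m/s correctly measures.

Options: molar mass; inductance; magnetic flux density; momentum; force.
momentum

angular momentum should have units dimensionally equivalent to kg * m^2 / s (e.g. kg·m²/s).
The given unit 'kg·m/s' reduces to kg * m / s. Of the listed options, that is the dimensionality of momentum.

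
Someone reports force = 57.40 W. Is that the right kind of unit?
No

force has SI base units: kg * m / s^2
W does NOT reduce to kg * m / s^2; a valid unit for force would be e.g. N.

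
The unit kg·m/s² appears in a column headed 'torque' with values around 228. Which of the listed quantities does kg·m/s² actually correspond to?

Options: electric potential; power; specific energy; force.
force

torque should have units dimensionally equivalent to kg * m^2 / s^2 (e.g. N·m).
The given unit 'kg·m/s²' reduces to kg * m / s^2. Of the listed options, that is the dimensionality of force.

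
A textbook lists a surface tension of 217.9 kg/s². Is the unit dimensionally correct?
Yes

surface tension has SI base units: kg / s^2
kg/s² reduces to the same SI base units, so it is a valid unit for surface tension.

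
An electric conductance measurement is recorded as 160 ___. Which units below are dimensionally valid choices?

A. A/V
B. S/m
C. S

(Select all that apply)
A, C

electric conductance has SI base units: A^2 * s^3 / (kg * m^2)

Checking each option against A^2 * s^3 / (kg * m^2):
  A. A/V: ✓ matches
  B. S/m: ✗ does not match
  C. S: ✓ matches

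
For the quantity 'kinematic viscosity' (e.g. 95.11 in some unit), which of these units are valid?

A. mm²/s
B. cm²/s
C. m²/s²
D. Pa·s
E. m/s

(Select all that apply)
A, B

kinematic viscosity has SI base units: m^2 / s

Checking each option against m^2 / s:
  A. mm²/s: ✓ matches
  B. cm²/s: ✓ matches
  C. m²/s²: ✗ does not match
  D. Pa·s: ✗ does not match
  E. m/s: ✗ does not match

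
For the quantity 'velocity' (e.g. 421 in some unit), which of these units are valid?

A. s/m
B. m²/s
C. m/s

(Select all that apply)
C

velocity has SI base units: m / s

Checking each option against m / s:
  A. s/m: ✗ does not match
  B. m²/s: ✗ does not match
  C. m/s: ✓ matches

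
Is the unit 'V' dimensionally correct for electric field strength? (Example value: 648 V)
No

electric field strength has SI base units: kg * m / (A * s^3)
V does NOT reduce to kg * m / (A * s^3); a valid unit for electric field strength would be e.g. V/m.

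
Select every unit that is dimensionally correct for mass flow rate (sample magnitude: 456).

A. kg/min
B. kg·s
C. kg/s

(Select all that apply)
A, C

mass flow rate has SI base units: kg / s

Checking each option against kg / s:
  A. kg/min: ✓ matches
  B. kg·s: ✗ does not match
  C. kg/s: ✓ matches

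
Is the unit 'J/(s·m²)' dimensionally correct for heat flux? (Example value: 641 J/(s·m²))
Yes

heat flux has SI base units: kg / s^3
J/(s·m²) reduces to the same SI base units, so it is a valid unit for heat flux.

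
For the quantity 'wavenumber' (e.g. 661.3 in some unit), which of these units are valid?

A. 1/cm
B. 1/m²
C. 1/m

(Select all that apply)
A, C

wavenumber has SI base units: 1 / m

Checking each option against 1 / m:
  A. 1/cm: ✓ matches
  B. 1/m²: ✗ does not match
  C. 1/m: ✓ matches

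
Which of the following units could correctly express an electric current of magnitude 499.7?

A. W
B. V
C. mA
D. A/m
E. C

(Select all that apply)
C

electric current has SI base units: A

Checking each option against A:
  A. W: ✗ does not match
  B. V: ✗ does not match
  C. mA: ✓ matches
  D. A/m: ✗ does not match
  E. C: ✗ does not match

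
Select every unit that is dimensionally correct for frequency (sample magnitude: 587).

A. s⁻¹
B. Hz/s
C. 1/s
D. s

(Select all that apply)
A, C

frequency has SI base units: 1 / s

Checking each option against 1 / s:
  A. s⁻¹: ✓ matches
  B. Hz/s: ✗ does not match
  C. 1/s: ✓ matches
  D. s: ✗ does not match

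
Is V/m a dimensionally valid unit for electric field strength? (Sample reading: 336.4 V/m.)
Yes

electric field strength has SI base units: kg * m / (A * s^3)
V/m reduces to the same SI base units, so it is a valid unit for electric field strength.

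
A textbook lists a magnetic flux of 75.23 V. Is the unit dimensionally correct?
No

magnetic flux has SI base units: kg * m^2 / (A * s^2)
V does NOT reduce to kg * m^2 / (A * s^2); a valid unit for magnetic flux would be e.g. Wb.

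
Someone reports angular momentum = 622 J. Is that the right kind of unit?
No

angular momentum has SI base units: kg * m^2 / s
J does NOT reduce to kg * m^2 / s; a valid unit for angular momentum would be e.g. kg·m²/s.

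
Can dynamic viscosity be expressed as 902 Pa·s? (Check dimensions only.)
Yes

dynamic viscosity has SI base units: kg / (m * s)
Pa·s reduces to the same SI base units, so it is a valid unit for dynamic viscosity.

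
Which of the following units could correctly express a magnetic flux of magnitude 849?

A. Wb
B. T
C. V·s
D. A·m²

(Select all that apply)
A, C

magnetic flux has SI base units: kg * m^2 / (A * s^2)

Checking each option against kg * m^2 / (A * s^2):
  A. Wb: ✓ matches
  B. T: ✗ does not match
  C. V·s: ✓ matches
  D. A·m²: ✗ does not match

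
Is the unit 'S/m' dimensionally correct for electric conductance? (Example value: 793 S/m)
No

electric conductance has SI base units: A^2 * s^3 / (kg * m^2)
S/m does NOT reduce to A^2 * s^3 / (kg * m^2); a valid unit for electric conductance would be e.g. S.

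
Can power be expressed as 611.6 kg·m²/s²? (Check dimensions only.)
No

power has SI base units: kg * m^2 / s^3
kg·m²/s² does NOT reduce to kg * m^2 / s^3; a valid unit for power would be e.g. W.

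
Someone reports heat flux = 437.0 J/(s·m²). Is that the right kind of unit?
Yes

heat flux has SI base units: kg / s^3
J/(s·m²) reduces to the same SI base units, so it is a valid unit for heat flux.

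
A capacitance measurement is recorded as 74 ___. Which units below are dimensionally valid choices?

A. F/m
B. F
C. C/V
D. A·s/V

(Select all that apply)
B, C, D

capacitance has SI base units: A^2 * s^4 / (kg * m^2)

Checking each option against A^2 * s^4 / (kg * m^2):
  A. F/m: ✗ does not match
  B. F: ✓ matches
  C. C/V: ✓ matches
  D. A·s/V: ✓ matches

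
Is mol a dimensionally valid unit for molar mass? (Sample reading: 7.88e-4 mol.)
No

molar mass has SI base units: kg / mol
mol does NOT reduce to kg / mol; a valid unit for molar mass would be e.g. kg/mol.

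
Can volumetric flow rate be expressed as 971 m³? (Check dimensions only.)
No

volumetric flow rate has SI base units: m^3 / s
m³ does NOT reduce to m^3 / s; a valid unit for volumetric flow rate would be e.g. m³/s.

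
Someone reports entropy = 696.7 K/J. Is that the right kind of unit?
No

entropy has SI base units: kg * m^2 / (s^2 * K)
K/J does NOT reduce to kg * m^2 / (s^2 * K); a valid unit for entropy would be e.g. J/K.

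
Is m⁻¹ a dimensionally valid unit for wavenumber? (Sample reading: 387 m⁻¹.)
Yes

wavenumber has SI base units: 1 / m
m⁻¹ reduces to the same SI base units, so it is a valid unit for wavenumber.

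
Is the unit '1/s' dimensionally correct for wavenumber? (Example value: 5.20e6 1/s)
No

wavenumber has SI base units: 1 / m
1/s does NOT reduce to 1 / m; a valid unit for wavenumber would be e.g. 1/m.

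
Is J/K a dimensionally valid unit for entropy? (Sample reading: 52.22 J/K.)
Yes

entropy has SI base units: kg * m^2 / (s^2 * K)
J/K reduces to the same SI base units, so it is a valid unit for entropy.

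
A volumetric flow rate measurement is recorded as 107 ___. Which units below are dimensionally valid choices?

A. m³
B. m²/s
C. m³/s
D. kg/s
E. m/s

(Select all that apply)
C

volumetric flow rate has SI base units: m^3 / s

Checking each option against m^3 / s:
  A. m³: ✗ does not match
  B. m²/s: ✗ does not match
  C. m³/s: ✓ matches
  D. kg/s: ✗ does not match
  E. m/s: ✗ does not match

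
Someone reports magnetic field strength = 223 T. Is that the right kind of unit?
No

magnetic field strength has SI base units: A / m
T does NOT reduce to A / m; a valid unit for magnetic field strength would be e.g. A/m.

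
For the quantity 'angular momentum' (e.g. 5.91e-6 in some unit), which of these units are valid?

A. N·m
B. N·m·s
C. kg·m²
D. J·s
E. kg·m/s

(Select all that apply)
B, D

angular momentum has SI base units: kg * m^2 / s

Checking each option against kg * m^2 / s:
  A. N·m: ✗ does not match
  B. N·m·s: ✓ matches
  C. kg·m²: ✗ does not match
  D. J·s: ✓ matches
  E. kg·m/s: ✗ does not match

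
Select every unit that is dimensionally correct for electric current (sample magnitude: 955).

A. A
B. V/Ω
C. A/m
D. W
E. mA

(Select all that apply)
A, B, E

electric current has SI base units: A

Checking each option against A:
  A. A: ✓ matches
  B. V/Ω: ✓ matches
  C. A/m: ✗ does not match
  D. W: ✗ does not match
  E. mA: ✓ matches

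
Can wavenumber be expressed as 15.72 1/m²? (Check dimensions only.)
No

wavenumber has SI base units: 1 / m
1/m² does NOT reduce to 1 / m; a valid unit for wavenumber would be e.g. 1/m.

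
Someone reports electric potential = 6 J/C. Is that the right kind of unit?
Yes

electric potential has SI base units: kg * m^2 / (A * s^3)
J/C reduces to the same SI base units, so it is a valid unit for electric potential.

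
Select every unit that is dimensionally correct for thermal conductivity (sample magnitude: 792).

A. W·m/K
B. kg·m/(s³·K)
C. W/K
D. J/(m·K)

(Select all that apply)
B

thermal conductivity has SI base units: kg * m / (s^3 * K)

Checking each option against kg * m / (s^3 * K):
  A. W·m/K: ✗ does not match
  B. kg·m/(s³·K): ✓ matches
  C. W/K: ✗ does not match
  D. J/(m·K): ✗ does not match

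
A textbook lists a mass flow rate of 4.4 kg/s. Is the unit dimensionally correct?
Yes

mass flow rate has SI base units: kg / s
kg/s reduces to the same SI base units, so it is a valid unit for mass flow rate.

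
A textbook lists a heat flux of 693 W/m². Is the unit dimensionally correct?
Yes

heat flux has SI base units: kg / s^3
W/m² reduces to the same SI base units, so it is a valid unit for heat flux.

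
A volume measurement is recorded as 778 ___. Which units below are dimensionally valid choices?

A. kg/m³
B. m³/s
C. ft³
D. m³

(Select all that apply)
C, D

volume has SI base units: m^3

Checking each option against m^3:
  A. kg/m³: ✗ does not match
  B. m³/s: ✗ does not match
  C. ft³: ✓ matches
  D. m³: ✓ matches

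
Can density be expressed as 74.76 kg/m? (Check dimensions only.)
No

density has SI base units: kg / m^3
kg/m does NOT reduce to kg / m^3; a valid unit for density would be e.g. kg/m³.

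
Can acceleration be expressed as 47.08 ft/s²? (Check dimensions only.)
Yes

acceleration has SI base units: m / s^2
ft/s² reduces to the same SI base units, so it is a valid unit for acceleration.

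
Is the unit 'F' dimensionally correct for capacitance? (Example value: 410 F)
Yes

capacitance has SI base units: A^2 * s^4 / (kg * m^2)
F reduces to the same SI base units, so it is a valid unit for capacitance.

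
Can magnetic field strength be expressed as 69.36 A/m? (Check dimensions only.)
Yes

magnetic field strength has SI base units: A / m
A/m reduces to the same SI base units, so it is a valid unit for magnetic field strength.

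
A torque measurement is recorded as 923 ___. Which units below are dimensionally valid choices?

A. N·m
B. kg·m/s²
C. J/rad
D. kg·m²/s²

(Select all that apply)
A, C, D

torque has SI base units: kg * m^2 / s^2

Checking each option against kg * m^2 / s^2:
  A. N·m: ✓ matches
  B. kg·m/s²: ✗ does not match
  C. J/rad: ✓ matches
  D. kg·m²/s²: ✓ matches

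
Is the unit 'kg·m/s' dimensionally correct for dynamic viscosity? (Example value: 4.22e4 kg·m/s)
No

dynamic viscosity has SI base units: kg / (m * s)
kg·m/s does NOT reduce to kg / (m * s); a valid unit for dynamic viscosity would be e.g. Pa·s.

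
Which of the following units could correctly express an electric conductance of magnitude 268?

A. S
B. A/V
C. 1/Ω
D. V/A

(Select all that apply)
A, B, C

electric conductance has SI base units: A^2 * s^3 / (kg * m^2)

Checking each option against A^2 * s^3 / (kg * m^2):
  A. S: ✓ matches
  B. A/V: ✓ matches
  C. 1/Ω: ✓ matches
  D. V/A: ✗ does not match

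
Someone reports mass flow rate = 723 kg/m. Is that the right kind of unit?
No

mass flow rate has SI base units: kg / s
kg/m does NOT reduce to kg / s; a valid unit for mass flow rate would be e.g. kg/s.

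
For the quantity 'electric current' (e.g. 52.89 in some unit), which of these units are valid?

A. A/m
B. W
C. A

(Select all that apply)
C

electric current has SI base units: A

Checking each option against A:
  A. A/m: ✗ does not match
  B. W: ✗ does not match
  C. A: ✓ matches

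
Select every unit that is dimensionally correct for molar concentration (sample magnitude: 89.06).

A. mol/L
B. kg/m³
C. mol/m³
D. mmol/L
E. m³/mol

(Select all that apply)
A, C, D

molar concentration has SI base units: mol / m^3

Checking each option against mol / m^3:
  A. mol/L: ✓ matches
  B. kg/m³: ✗ does not match
  C. mol/m³: ✓ matches
  D. mmol/L: ✓ matches
  E. m³/mol: ✗ does not match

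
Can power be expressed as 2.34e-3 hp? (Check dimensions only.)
Yes

power has SI base units: kg * m^2 / s^3
hp reduces to the same SI base units, so it is a valid unit for power.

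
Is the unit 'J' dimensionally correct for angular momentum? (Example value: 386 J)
No

angular momentum has SI base units: kg * m^2 / s
J does NOT reduce to kg * m^2 / s; a valid unit for angular momentum would be e.g. kg·m²/s.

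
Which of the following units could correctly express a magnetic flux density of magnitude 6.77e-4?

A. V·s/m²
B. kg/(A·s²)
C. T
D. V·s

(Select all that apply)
A, B, C

magnetic flux density has SI base units: kg / (A * s^2)

Checking each option against kg / (A * s^2):
  A. V·s/m²: ✓ matches
  B. kg/(A·s²): ✓ matches
  C. T: ✓ matches
  D. V·s: ✗ does not match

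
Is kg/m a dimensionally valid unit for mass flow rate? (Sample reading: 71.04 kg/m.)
No

mass flow rate has SI base units: kg / s
kg/m does NOT reduce to kg / s; a valid unit for mass flow rate would be e.g. kg/s.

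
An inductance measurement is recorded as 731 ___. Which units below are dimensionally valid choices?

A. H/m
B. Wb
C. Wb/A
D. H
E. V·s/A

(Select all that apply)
C, D, E

inductance has SI base units: kg * m^2 / (A^2 * s^2)

Checking each option against kg * m^2 / (A^2 * s^2):
  A. H/m: ✗ does not match
  B. Wb: ✗ does not match
  C. Wb/A: ✓ matches
  D. H: ✓ matches
  E. V·s/A: ✓ matches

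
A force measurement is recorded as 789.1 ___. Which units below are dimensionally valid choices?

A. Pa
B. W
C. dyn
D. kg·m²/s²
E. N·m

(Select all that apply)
C

force has SI base units: kg * m / s^2

Checking each option against kg * m / s^2:
  A. Pa: ✗ does not match
  B. W: ✗ does not match
  C. dyn: ✓ matches
  D. kg·m²/s²: ✗ does not match
  E. N·m: ✗ does not match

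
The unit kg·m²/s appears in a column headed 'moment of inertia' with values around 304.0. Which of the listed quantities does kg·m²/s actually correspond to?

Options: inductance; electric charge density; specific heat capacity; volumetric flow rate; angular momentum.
angular momentum

moment of inertia should have units dimensionally equivalent to kg * m^2 (e.g. kg·m²).
The given unit 'kg·m²/s' reduces to kg * m^2 / s. Of the listed options, that is the dimensionality of angular momentum.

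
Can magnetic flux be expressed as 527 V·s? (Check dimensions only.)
Yes

magnetic flux has SI base units: kg * m^2 / (A * s^2)
V·s reduces to the same SI base units, so it is a valid unit for magnetic flux.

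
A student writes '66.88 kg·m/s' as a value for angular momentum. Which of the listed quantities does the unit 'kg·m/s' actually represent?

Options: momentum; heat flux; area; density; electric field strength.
momentum

angular momentum should have units dimensionally equivalent to kg * m^2 / s (e.g. kg·m²/s).
The given unit 'kg·m/s' reduces to kg * m / s. Of the listed options, that is the dimensionality of momentum.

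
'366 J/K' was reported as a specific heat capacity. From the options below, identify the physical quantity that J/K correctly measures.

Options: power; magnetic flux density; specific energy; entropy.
entropy

specific heat capacity should have units dimensionally equivalent to m^2 / (s^2 * K) (e.g. J/(kg·K)).
The given unit 'J/K' reduces to kg * m^2 / (s^2 * K). Of the listed options, that is the dimensionality of entropy.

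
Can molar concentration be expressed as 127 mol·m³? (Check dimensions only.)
No

molar concentration has SI base units: mol / m^3
mol·m³ does NOT reduce to mol / m^3; a valid unit for molar concentration would be e.g. mol/m³.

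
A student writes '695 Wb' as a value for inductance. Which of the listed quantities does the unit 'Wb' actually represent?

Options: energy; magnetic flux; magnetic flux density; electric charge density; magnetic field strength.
magnetic flux

inductance should have units dimensionally equivalent to kg * m^2 / (A^2 * s^2) (e.g. H).
The given unit 'Wb' reduces to kg * m^2 / (A * s^2). Of the listed options, that is the dimensionality of magnetic flux.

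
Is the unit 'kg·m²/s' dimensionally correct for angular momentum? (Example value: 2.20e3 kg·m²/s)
Yes

angular momentum has SI base units: kg * m^2 / s
kg·m²/s reduces to the same SI base units, so it is a valid unit for angular momentum.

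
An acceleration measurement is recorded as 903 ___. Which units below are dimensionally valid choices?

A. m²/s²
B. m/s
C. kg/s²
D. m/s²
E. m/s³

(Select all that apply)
D

acceleration has SI base units: m / s^2

Checking each option against m / s^2:
  A. m²/s²: ✗ does not match
  B. m/s: ✗ does not match
  C. kg/s²: ✗ does not match
  D. m/s²: ✓ matches
  E. m/s³: ✗ does not match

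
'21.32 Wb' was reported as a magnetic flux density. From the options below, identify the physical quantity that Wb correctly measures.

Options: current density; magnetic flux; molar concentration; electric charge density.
magnetic flux

magnetic flux density should have units dimensionally equivalent to kg / (A * s^2) (e.g. T).
The given unit 'Wb' reduces to kg * m^2 / (A * s^2). Of the listed options, that is the dimensionality of magnetic flux.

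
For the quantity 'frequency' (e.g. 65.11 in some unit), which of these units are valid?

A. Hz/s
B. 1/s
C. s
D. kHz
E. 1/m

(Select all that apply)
B, D

frequency has SI base units: 1 / s

Checking each option against 1 / s:
  A. Hz/s: ✗ does not match
  B. 1/s: ✓ matches
  C. s: ✗ does not match
  D. kHz: ✓ matches
  E. 1/m: ✗ does not match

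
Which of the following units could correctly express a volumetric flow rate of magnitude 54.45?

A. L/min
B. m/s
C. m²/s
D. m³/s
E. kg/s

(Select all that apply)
A, D

volumetric flow rate has SI base units: m^3 / s

Checking each option against m^3 / s:
  A. L/min: ✓ matches
  B. m/s: ✗ does not match
  C. m²/s: ✗ does not match
  D. m³/s: ✓ matches
  E. kg/s: ✗ does not match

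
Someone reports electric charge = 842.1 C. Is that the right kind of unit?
Yes

electric charge has SI base units: A * s
C reduces to the same SI base units, so it is a valid unit for electric charge.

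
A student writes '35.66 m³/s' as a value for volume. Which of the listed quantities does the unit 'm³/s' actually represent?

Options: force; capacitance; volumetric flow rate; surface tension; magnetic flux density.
volumetric flow rate

volume should have units dimensionally equivalent to m^3 (e.g. m³).
The given unit 'm³/s' reduces to m^3 / s. Of the listed options, that is the dimensionality of volumetric flow rate.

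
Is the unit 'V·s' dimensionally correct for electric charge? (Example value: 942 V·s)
No

electric charge has SI base units: A * s
V·s does NOT reduce to A * s; a valid unit for electric charge would be e.g. C.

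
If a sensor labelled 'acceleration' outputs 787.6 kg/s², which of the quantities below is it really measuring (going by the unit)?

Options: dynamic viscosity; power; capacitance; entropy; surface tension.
surface tension

acceleration should have units dimensionally equivalent to m / s^2 (e.g. m/s²).
The given unit 'kg/s²' reduces to kg / s^2. Of the listed options, that is the dimensionality of surface tension.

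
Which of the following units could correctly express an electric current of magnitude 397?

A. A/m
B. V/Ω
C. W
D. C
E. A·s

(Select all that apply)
B

electric current has SI base units: A

Checking each option against A:
  A. A/m: ✗ does not match
  B. V/Ω: ✓ matches
  C. W: ✗ does not match
  D. C: ✗ does not match
  E. A·s: ✗ does not match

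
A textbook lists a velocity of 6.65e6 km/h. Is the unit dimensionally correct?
Yes

velocity has SI base units: m / s
km/h reduces to the same SI base units, so it is a valid unit for velocity.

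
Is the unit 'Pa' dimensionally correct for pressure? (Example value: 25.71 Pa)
Yes

pressure has SI base units: kg / (m * s^2)
Pa reduces to the same SI base units, so it is a valid unit for pressure.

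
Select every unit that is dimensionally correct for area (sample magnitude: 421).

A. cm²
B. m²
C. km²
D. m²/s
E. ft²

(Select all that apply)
A, B, C, E

area has SI base units: m^2

Checking each option against m^2:
  A. cm²: ✓ matches
  B. m²: ✓ matches
  C. km²: ✓ matches
  D. m²/s: ✗ does not match
  E. ft²: ✓ matches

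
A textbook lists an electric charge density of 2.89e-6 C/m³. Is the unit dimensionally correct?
Yes

electric charge density has SI base units: A * s / m^3
C/m³ reduces to the same SI base units, so it is a valid unit for electric charge density.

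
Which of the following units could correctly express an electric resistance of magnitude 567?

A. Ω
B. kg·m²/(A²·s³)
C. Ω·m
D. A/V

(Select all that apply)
A, B

electric resistance has SI base units: kg * m^2 / (A^2 * s^3)

Checking each option against kg * m^2 / (A^2 * s^3):
  A. Ω: ✓ matches
  B. kg·m²/(A²·s³): ✓ matches
  C. Ω·m: ✗ does not match
  D. A/V: ✗ does not match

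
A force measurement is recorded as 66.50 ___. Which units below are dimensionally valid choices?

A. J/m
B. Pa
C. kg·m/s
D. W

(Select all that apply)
A

force has SI base units: kg * m / s^2

Checking each option against kg * m / s^2:
  A. J/m: ✓ matches
  B. Pa: ✗ does not match
  C. kg·m/s: ✗ does not match
  D. W: ✗ does not match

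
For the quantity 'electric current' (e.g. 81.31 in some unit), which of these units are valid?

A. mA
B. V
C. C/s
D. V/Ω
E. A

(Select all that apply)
A, C, D, E

electric current has SI base units: A

Checking each option against A:
  A. mA: ✓ matches
  B. V: ✗ does not match
  C. C/s: ✓ matches
  D. V/Ω: ✓ matches
  E. A: ✓ matches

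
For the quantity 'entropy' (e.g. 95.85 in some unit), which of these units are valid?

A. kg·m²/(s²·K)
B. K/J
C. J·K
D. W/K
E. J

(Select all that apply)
A

entropy has SI base units: kg * m^2 / (s^2 * K)

Checking each option against kg * m^2 / (s^2 * K):
  A. kg·m²/(s²·K): ✓ matches
  B. K/J: ✗ does not match
  C. J·K: ✗ does not match
  D. W/K: ✗ does not match
  E. J: ✗ does not match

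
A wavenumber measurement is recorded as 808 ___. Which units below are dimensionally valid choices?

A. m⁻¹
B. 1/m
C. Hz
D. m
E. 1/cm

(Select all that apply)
A, B, E

wavenumber has SI base units: 1 / m

Checking each option against 1 / m:
  A. m⁻¹: ✓ matches
  B. 1/m: ✓ matches
  C. Hz: ✗ does not match
  D. m: ✗ does not match
  E. 1/cm: ✓ matches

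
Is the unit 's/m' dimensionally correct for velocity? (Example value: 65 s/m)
No

velocity has SI base units: m / s
s/m does NOT reduce to m / s; a valid unit for velocity would be e.g. m/s.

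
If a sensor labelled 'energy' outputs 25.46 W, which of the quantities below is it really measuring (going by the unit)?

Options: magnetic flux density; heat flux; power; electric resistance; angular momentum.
power

energy should have units dimensionally equivalent to kg * m^2 / s^2 (e.g. J).
The given unit 'W' reduces to kg * m^2 / s^3. Of the listed options, that is the dimensionality of power.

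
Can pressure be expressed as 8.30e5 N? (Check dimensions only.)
No

pressure has SI base units: kg / (m * s^2)
N does NOT reduce to kg / (m * s^2); a valid unit for pressure would be e.g. Pa.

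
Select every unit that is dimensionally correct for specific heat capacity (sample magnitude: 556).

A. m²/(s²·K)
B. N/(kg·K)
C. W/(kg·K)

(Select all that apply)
A

specific heat capacity has SI base units: m^2 / (s^2 * K)

Checking each option against m^2 / (s^2 * K):
  A. m²/(s²·K): ✓ matches
  B. N/(kg·K): ✗ does not match
  C. W/(kg·K): ✗ does not match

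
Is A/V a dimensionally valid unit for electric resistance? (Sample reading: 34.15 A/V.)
No

electric resistance has SI base units: kg * m^2 / (A^2 * s^3)
A/V does NOT reduce to kg * m^2 / (A^2 * s^3); a valid unit for electric resistance would be e.g. Ω.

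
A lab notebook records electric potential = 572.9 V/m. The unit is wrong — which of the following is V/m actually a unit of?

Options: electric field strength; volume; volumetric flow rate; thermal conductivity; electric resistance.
electric field strength

electric potential should have units dimensionally equivalent to kg * m^2 / (A * s^3) (e.g. V).
The given unit 'V/m' reduces to kg * m / (A * s^3). Of the listed options, that is the dimensionality of electric field strength.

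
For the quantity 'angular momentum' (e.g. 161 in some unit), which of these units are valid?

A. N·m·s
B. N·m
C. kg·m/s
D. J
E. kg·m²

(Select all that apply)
A

angular momentum has SI base units: kg * m^2 / s

Checking each option against kg * m^2 / s:
  A. N·m·s: ✓ matches
  B. N·m: ✗ does not match
  C. kg·m/s: ✗ does not match
  D. J: ✗ does not match
  E. kg·m²: ✗ does not match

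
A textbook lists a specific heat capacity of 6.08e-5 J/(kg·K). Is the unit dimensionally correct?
Yes

specific heat capacity has SI base units: m^2 / (s^2 * K)
J/(kg·K) reduces to the same SI base units, so it is a valid unit for specific heat capacity.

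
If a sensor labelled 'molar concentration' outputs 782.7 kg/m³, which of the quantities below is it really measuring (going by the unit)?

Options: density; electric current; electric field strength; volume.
density

molar concentration should have units dimensionally equivalent to mol / m^3 (e.g. mol/m³).
The given unit 'kg/m³' reduces to kg / m^3. Of the listed options, that is the dimensionality of density.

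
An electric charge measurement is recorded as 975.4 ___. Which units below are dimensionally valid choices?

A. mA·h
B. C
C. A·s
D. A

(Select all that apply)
A, B, C

electric charge has SI base units: A * s

Checking each option against A * s:
  A. mA·h: ✓ matches
  B. C: ✓ matches
  C. A·s: ✓ matches
  D. A: ✗ does not match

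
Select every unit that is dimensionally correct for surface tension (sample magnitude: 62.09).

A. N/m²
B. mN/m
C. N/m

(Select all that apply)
B, C

surface tension has SI base units: kg / s^2

Checking each option against kg / s^2:
  A. N/m²: ✗ does not match
  B. mN/m: ✓ matches
  C. N/m: ✓ matches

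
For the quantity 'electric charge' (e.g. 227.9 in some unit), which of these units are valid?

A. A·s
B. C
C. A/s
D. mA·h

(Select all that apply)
A, B, D

electric charge has SI base units: A * s

Checking each option against A * s:
  A. A·s: ✓ matches
  B. C: ✓ matches
  C. A/s: ✗ does not match
  D. mA·h: ✓ matches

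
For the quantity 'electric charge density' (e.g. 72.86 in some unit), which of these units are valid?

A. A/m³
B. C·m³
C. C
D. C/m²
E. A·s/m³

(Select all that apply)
E

electric charge density has SI base units: A * s / m^3

Checking each option against A * s / m^3:
  A. A/m³: ✗ does not match
  B. C·m³: ✗ does not match
  C. C: ✗ does not match
  D. C/m²: ✗ does not match
  E. A·s/m³: ✓ matches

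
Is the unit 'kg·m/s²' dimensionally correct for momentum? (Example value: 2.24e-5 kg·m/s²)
No

momentum has SI base units: kg * m / s
kg·m/s² does NOT reduce to kg * m / s; a valid unit for momentum would be e.g. kg·m/s.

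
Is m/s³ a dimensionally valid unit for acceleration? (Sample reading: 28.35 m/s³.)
No

acceleration has SI base units: m / s^2
m/s³ does NOT reduce to m / s^2; a valid unit for acceleration would be e.g. m/s².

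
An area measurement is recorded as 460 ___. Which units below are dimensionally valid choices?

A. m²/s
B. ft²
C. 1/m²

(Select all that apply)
B

area has SI base units: m^2

Checking each option against m^2:
  A. m²/s: ✗ does not match
  B. ft²: ✓ matches
  C. 1/m²: ✗ does not match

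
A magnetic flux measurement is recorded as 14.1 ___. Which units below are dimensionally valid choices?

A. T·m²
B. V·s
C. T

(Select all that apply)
A, B

magnetic flux has SI base units: kg * m^2 / (A * s^2)

Checking each option against kg * m^2 / (A * s^2):
  A. T·m²: ✓ matches
  B. V·s: ✓ matches
  C. T: ✗ does not match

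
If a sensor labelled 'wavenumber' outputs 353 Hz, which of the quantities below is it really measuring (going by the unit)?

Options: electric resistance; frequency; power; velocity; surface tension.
frequency

wavenumber should have units dimensionally equivalent to 1 / m (e.g. 1/m).
The given unit 'Hz' reduces to 1 / s. Of the listed options, that is the dimensionality of frequency.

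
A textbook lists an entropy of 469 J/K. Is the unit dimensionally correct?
Yes

entropy has SI base units: kg * m^2 / (s^2 * K)
J/K reduces to the same SI base units, so it is a valid unit for entropy.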